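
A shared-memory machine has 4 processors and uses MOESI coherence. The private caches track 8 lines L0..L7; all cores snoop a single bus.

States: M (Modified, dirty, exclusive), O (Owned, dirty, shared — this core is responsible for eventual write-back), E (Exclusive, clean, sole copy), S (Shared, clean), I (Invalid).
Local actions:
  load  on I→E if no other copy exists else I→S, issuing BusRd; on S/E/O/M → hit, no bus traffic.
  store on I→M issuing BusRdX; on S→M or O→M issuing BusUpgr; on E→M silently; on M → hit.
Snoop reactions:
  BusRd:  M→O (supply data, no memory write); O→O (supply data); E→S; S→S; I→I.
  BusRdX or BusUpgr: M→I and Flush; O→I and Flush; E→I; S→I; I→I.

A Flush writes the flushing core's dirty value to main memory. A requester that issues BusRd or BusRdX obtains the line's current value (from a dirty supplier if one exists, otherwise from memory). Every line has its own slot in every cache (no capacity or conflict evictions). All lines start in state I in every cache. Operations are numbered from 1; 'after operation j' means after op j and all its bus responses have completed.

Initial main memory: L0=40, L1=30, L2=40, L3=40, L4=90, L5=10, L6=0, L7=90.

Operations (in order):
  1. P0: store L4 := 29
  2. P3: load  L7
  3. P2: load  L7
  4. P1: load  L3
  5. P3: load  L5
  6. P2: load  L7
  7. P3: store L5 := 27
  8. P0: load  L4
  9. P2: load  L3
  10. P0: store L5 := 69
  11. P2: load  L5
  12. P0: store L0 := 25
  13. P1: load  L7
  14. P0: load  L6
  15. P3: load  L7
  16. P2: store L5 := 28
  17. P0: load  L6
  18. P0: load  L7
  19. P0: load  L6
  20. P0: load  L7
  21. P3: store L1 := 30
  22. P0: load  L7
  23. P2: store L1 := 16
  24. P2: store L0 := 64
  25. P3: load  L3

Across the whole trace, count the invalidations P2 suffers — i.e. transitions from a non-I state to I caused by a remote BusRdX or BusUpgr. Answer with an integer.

invalidations = 0

1. P0: store L4 := 29  bus=[BusRdX]  L4: P0=M P1=I P2=I P3=I  mem[L4]=90
2. P3: load  L7  bus=[BusRd]  L7: P0=I P1=I P2=I P3=E  mem[L7]=90
3. P2: load  L7  bus=[BusRd]  L7: P0=I P1=I P2=S P3=S  mem[L7]=90
4. P1: load  L3  bus=[BusRd]  L3: P0=I P1=E P2=I P3=I  mem[L3]=40
5. P3: load  L5  bus=[BusRd]  L5: P0=I P1=I P2=I P3=E  mem[L5]=10
6. P2: load  L7  bus=[-]  L7: P0=I P1=I P2=S P3=S  mem[L7]=90
7. P3: store L5 := 27  bus=[-]  L5: P0=I P1=I P2=I P3=M  mem[L5]=10
8. P0: load  L4  bus=[-]  L4: P0=M P1=I P2=I P3=I  mem[L4]=90
9. P2: load  L3  bus=[BusRd]  L3: P0=I P1=S P2=S P3=I  mem[L3]=40
10. P0: store L5 := 69  bus=[BusRdX,Flush]  L5: P0=M P1=I P2=I P3=I  mem[L5]=27
11. P2: load  L5  bus=[BusRd]  L5: P0=O P1=I P2=S P3=I  mem[L5]=27
12. P0: store L0 := 25  bus=[BusRdX]  L0: P0=M P1=I P2=I P3=I  mem[L0]=40
13. P1: load  L7  bus=[BusRd]  L7: P0=I P1=S P2=S P3=S  mem[L7]=90
14. P0: load  L6  bus=[BusRd]  L6: P0=E P1=I P2=I P3=I  mem[L6]=0
15. P3: load  L7  bus=[-]  L7: P0=I P1=S P2=S P3=S  mem[L7]=90
16. P2: store L5 := 28  bus=[BusUpgr,Flush]  L5: P0=I P1=I P2=M P3=I  mem[L5]=69
17. P0: load  L6  bus=[-]  L6: P0=E P1=I P2=I P3=I  mem[L6]=0
18. P0: load  L7  bus=[BusRd]  L7: P0=S P1=S P2=S P3=S  mem[L7]=90
19. P0: load  L6  bus=[-]  L6: P0=E P1=I P2=I P3=I  mem[L6]=0
20. P0: load  L7  bus=[-]  L7: P0=S P1=S P2=S P3=S  mem[L7]=90
21. P3: store L1 := 30  bus=[BusRdX]  L1: P0=I P1=I P2=I P3=M  mem[L1]=30
22. P0: load  L7  bus=[-]  L7: P0=S P1=S P2=S P3=S  mem[L7]=90
23. P2: store L1 := 16  bus=[BusRdX,Flush]  L1: P0=I P1=I P2=M P3=I  mem[L1]=30
24. P2: store L0 := 64  bus=[BusRdX,Flush]  L0: P0=I P1=I P2=M P3=I  mem[L0]=25
25. P3: load  L3  bus=[BusRd]  L3: P0=I P1=S P2=S P3=S  mem[L3]=40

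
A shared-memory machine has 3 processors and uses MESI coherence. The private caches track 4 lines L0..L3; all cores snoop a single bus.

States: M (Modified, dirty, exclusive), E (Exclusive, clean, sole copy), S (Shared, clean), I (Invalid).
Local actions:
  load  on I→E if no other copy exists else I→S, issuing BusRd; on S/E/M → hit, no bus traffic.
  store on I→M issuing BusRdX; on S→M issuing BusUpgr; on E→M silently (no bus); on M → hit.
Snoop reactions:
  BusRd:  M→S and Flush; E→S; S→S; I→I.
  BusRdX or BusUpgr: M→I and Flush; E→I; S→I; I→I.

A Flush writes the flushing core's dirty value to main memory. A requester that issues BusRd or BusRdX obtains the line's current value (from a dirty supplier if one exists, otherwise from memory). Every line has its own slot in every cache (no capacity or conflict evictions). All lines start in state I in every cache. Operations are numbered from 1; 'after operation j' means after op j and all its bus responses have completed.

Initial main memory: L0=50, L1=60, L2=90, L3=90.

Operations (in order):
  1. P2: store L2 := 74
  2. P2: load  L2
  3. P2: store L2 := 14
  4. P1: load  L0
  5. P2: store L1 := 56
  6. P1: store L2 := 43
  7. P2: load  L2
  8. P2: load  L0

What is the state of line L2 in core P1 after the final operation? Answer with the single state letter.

step 1: P2: store L2 := 74  ⟶  IIM  (L2)  txn=BusRdX  M[L2]=90
step 2: P2: load  L2  ⟶  IIM  (L2)  txn=∅  M[L2]=90
step 3: P2: store L2 := 14  ⟶  IIM  (L2)  txn=∅  M[L2]=90
step 4: P1: load  L0  ⟶  IEI  (L0)  txn=BusRd  M[L0]=50
step 5: P2: store L1 := 56  ⟶  IIM  (L1)  txn=BusRdX  M[L1]=60
step 6: P1: store L2 := 43  ⟶  IMI  (L2)  txn=BusRdX+Flush  M[L2]=14
step 7: P2: load  L2  ⟶  ISS  (L2)  txn=BusRd+Flush  M[L2]=43
step 8: P2: load  L0  ⟶  ISS  (L0)  txn=BusRd  M[L0]=50

state = S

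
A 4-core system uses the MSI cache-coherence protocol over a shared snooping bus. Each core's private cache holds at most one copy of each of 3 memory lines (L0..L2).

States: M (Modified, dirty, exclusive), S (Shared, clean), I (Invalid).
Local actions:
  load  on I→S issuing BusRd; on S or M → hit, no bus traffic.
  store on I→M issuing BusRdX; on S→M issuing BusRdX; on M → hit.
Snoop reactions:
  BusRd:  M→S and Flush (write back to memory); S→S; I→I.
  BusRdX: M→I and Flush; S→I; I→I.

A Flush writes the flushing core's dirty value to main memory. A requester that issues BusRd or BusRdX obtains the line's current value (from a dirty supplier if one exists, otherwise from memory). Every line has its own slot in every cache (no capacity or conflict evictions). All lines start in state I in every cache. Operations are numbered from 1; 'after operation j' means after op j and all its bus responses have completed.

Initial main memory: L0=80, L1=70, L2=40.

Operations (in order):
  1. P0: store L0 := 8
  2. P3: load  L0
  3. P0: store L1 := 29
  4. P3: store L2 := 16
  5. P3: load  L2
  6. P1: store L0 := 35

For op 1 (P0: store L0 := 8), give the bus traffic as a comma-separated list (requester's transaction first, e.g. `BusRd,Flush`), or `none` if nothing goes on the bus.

  op1 P0: store L0 := 8 → M/I/I/I on L0; bus BusRdX; mem=80
  op2 P3: load  L0 → S/I/I/S on L0; bus BusRd Flush; mem=8
  op3 P0: store L1 := 29 → M/I/I/I on L1; bus BusRdX; mem=70
  op4 P3: store L2 := 16 → I/I/I/M on L2; bus BusRdX; mem=40
  op5 P3: load  L2 → I/I/I/M on L2; bus (none); mem=40
  op6 P1: store L0 := 35 → I/M/I/I on L0; bus BusRdX; mem=8

bus = BusRdX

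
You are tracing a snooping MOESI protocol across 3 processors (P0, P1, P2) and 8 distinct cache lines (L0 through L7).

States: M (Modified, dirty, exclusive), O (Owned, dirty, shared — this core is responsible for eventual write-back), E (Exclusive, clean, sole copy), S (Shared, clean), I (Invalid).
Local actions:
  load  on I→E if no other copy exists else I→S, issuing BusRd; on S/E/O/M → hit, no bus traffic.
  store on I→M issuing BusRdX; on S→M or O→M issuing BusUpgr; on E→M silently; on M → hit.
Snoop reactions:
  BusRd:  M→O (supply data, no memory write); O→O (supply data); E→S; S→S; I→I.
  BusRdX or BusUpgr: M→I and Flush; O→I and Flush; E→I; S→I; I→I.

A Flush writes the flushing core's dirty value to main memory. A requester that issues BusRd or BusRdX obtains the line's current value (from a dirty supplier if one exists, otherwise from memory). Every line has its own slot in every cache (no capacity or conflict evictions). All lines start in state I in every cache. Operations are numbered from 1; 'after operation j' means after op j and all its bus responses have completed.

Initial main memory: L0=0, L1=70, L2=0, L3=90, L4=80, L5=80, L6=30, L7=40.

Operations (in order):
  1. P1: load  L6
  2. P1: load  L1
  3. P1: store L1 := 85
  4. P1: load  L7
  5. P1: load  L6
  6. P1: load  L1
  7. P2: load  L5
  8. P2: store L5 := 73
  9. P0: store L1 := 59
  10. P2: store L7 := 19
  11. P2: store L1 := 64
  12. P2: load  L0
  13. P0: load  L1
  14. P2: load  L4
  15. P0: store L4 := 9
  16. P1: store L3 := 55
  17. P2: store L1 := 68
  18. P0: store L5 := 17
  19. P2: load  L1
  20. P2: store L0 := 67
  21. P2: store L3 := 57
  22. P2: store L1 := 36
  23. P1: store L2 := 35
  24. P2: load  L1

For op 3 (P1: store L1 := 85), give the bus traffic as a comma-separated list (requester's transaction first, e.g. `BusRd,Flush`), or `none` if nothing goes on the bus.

step 1: P1: load  L6  ⟶  IEI  (L6)  txn=BusRd  M[L6]=30
step 2: P1: load  L1  ⟶  IEI  (L1)  txn=BusRd  M[L1]=70
step 3: P1: store L1 := 85  ⟶  IMI  (L1)  txn=∅  M[L1]=70
step 4: P1: load  L7  ⟶  IEI  (L7)  txn=BusRd  M[L7]=40
step 5: P1: load  L6  ⟶  IEI  (L6)  txn=∅  M[L6]=30
step 6: P1: load  L1  ⟶  IMI  (L1)  txn=∅  M[L1]=70
step 7: P2: load  L5  ⟶  IIE  (L5)  txn=BusRd  M[L5]=80
step 8: P2: store L5 := 73  ⟶  IIM  (L5)  txn=∅  M[L5]=80
step 9: P0: store L1 := 59  ⟶  MII  (L1)  txn=BusRdX+Flush  M[L1]=85
step 10: P2: store L7 := 19  ⟶  IIM  (L7)  txn=BusRdX  M[L7]=40
step 11: P2: store L1 := 64  ⟶  IIM  (L1)  txn=BusRdX+Flush  M[L1]=59
step 12: P2: load  L0  ⟶  IIE  (L0)  txn=BusRd  M[L0]=0
step 13: P0: load  L1  ⟶  SIO  (L1)  txn=BusRd  M[L1]=59
step 14: P2: load  L4  ⟶  IIE  (L4)  txn=BusRd  M[L4]=80
step 15: P0: store L4 := 9  ⟶  MII  (L4)  txn=BusRdX  M[L4]=80
step 16: P1: store L3 := 55  ⟶  IMI  (L3)  txn=BusRdX  M[L3]=90
step 17: P2: store L1 := 68  ⟶  IIM  (L1)  txn=BusUpgr  M[L1]=59
step 18: P0: store L5 := 17  ⟶  MII  (L5)  txn=BusRdX+Flush  M[L5]=73
step 19: P2: load  L1  ⟶  IIM  (L1)  txn=∅  M[L1]=59
step 20: P2: store L0 := 67  ⟶  IIM  (L0)  txn=∅  M[L0]=0
step 21: P2: store L3 := 57  ⟶  IIM  (L3)  txn=BusRdX+Flush  M[L3]=55
step 22: P2: store L1 := 36  ⟶  IIM  (L1)  txn=∅  M[L1]=59
step 23: P1: store L2 := 35  ⟶  IMI  (L2)  txn=BusRdX  M[L2]=0
step 24: P2: load  L1  ⟶  IIM  (L1)  txn=∅  M[L1]=59

bus = none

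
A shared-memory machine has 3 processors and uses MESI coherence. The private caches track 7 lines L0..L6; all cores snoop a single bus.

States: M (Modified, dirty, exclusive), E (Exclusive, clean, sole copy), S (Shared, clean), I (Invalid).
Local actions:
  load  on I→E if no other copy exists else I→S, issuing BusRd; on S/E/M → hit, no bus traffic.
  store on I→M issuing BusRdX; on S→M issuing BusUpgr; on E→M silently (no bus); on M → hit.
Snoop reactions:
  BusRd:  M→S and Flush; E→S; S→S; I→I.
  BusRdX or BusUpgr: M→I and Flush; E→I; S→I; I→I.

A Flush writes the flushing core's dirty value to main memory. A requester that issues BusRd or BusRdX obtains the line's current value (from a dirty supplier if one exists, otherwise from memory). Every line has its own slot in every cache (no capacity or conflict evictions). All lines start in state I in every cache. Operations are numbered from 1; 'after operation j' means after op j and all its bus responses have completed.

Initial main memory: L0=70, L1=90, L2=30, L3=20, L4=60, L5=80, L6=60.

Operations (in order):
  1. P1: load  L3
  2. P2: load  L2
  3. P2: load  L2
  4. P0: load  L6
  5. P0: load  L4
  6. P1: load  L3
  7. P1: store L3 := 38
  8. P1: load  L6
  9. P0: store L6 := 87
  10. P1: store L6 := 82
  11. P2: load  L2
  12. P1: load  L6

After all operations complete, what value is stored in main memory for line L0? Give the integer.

memory[L0] = 70

  op1 P1: load  L3 → I/E/I on L3; bus BusRd; mem=20
  op2 P2: load  L2 → I/I/E on L2; bus BusRd; mem=30
  op3 P2: load  L2 → I/I/E on L2; bus (none); mem=30
  op4 P0: load  L6 → E/I/I on L6; bus BusRd; mem=60
  op5 P0: load  L4 → E/I/I on L4; bus BusRd; mem=60
  op6 P1: load  L3 → I/E/I on L3; bus (none); mem=20
  op7 P1: store L3 := 38 → I/M/I on L3; bus (none); mem=20
  op8 P1: load  L6 → S/S/I on L6; bus BusRd; mem=60
  op9 P0: store L6 := 87 → M/I/I on L6; bus BusUpgr; mem=60
  op10 P1: store L6 := 82 → I/M/I on L6; bus BusRdX Flush; mem=87
  op11 P2: load  L2 → I/I/E on L2; bus (none); mem=30
  op12 P1: load  L6 → I/M/I on L6; bus (none); mem=87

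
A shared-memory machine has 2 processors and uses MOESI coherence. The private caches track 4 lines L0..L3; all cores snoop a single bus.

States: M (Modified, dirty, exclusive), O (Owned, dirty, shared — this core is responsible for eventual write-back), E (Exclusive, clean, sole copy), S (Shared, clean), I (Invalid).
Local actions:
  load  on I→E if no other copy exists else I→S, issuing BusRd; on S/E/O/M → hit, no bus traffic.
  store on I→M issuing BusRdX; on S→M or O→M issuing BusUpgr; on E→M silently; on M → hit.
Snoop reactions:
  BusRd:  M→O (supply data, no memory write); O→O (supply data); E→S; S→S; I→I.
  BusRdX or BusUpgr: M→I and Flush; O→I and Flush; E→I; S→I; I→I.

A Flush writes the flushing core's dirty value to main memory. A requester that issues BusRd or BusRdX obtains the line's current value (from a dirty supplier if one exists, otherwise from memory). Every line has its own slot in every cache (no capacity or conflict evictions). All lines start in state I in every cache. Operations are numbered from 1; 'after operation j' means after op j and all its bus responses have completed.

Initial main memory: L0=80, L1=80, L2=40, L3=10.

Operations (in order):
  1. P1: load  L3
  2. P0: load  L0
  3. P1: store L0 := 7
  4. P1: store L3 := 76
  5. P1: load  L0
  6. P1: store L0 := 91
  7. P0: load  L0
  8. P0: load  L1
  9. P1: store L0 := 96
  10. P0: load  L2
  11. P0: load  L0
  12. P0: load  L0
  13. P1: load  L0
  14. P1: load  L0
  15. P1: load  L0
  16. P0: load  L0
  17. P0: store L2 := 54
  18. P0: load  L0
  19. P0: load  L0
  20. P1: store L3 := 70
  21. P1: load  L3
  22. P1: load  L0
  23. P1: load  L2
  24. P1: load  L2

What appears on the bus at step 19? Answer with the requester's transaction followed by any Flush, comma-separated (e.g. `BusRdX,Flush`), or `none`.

step 1: P1: load  L3  ⟶  IE  (L3)  txn=BusRd  M[L3]=10
step 2: P0: load  L0  ⟶  EI  (L0)  txn=BusRd  M[L0]=80
step 3: P1: store L0 := 7  ⟶  IM  (L0)  txn=BusRdX  M[L0]=80
step 4: P1: store L3 := 76  ⟶  IM  (L3)  txn=∅  M[L3]=10
step 5: P1: load  L0  ⟶  IM  (L0)  txn=∅  M[L0]=80
step 6: P1: store L0 := 91  ⟶  IM  (L0)  txn=∅  M[L0]=80
step 7: P0: load  L0  ⟶  SO  (L0)  txn=BusRd  M[L0]=80
step 8: P0: load  L1  ⟶  EI  (L1)  txn=BusRd  M[L1]=80
step 9: P1: store L0 := 96  ⟶  IM  (L0)  txn=BusUpgr  M[L0]=80
step 10: P0: load  L2  ⟶  EI  (L2)  txn=BusRd  M[L2]=40
step 11: P0: load  L0  ⟶  SO  (L0)  txn=BusRd  M[L0]=80
step 12: P0: load  L0  ⟶  SO  (L0)  txn=∅  M[L0]=80
step 13: P1: load  L0  ⟶  SO  (L0)  txn=∅  M[L0]=80
step 14: P1: load  L0  ⟶  SO  (L0)  txn=∅  M[L0]=80
step 15: P1: load  L0  ⟶  SO  (L0)  txn=∅  M[L0]=80
step 16: P0: load  L0  ⟶  SO  (L0)  txn=∅  M[L0]=80
step 17: P0: store L2 := 54  ⟶  MI  (L2)  txn=∅  M[L2]=40
step 18: P0: load  L0  ⟶  SO  (L0)  txn=∅  M[L0]=80
step 19: P0: load  L0  ⟶  SO  (L0)  txn=∅  M[L0]=80
step 20: P1: store L3 := 70  ⟶  IM  (L3)  txn=∅  M[L3]=10
step 21: P1: load  L3  ⟶  IM  (L3)  txn=∅  M[L3]=10
step 22: P1: load  L0  ⟶  SO  (L0)  txn=∅  M[L0]=80
step 23: P1: load  L2  ⟶  OS  (L2)  txn=BusRd  M[L2]=40
step 24: P1: load  L2  ⟶  OS  (L2)  txn=∅  M[L2]=40

bus = none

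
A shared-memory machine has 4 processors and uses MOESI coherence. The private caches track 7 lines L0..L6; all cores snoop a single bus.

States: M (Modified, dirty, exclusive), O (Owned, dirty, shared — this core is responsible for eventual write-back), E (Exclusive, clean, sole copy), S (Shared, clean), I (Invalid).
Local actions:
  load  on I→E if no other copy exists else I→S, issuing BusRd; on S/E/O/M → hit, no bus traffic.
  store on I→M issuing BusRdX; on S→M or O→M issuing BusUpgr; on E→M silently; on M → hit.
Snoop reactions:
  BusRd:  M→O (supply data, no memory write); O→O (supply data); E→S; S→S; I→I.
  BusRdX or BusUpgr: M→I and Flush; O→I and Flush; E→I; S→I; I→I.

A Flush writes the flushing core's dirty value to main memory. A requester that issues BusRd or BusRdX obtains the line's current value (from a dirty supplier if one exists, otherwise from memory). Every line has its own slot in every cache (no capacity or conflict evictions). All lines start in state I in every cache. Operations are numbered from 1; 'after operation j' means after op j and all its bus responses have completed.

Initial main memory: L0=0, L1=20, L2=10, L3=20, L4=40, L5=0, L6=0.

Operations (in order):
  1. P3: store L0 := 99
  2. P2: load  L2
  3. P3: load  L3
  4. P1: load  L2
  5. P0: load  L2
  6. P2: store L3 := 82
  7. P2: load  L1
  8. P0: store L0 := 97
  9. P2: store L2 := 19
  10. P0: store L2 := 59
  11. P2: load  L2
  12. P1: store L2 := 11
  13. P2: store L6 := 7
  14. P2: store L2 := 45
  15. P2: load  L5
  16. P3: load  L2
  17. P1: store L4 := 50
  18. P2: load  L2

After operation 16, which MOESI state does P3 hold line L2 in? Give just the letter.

state = S

[1] P3: store L0 := 99 | P0:I, P1:I, P2:I, P3:M(99) | bus: BusRdX
[2] P2: load  L2 | P0:I, P1:I, P2:E(10), P3:I | bus: BusRd
[3] P3: load  L3 | P0:I, P1:I, P2:I, P3:E(20) | bus: BusRd
[4] P1: load  L2 | P0:I, P1:S(10), P2:S(10), P3:I | bus: BusRd
[5] P0: load  L2 | P0:S(10), P1:S(10), P2:S(10), P3:I | bus: BusRd
[6] P2: store L3 := 82 | P0:I, P1:I, P2:M(82), P3:I | bus: BusRdX
[7] P2: load  L1 | P0:I, P1:I, P2:E(20), P3:I | bus: BusRd
[8] P0: store L0 := 97 | P0:M(97), P1:I, P2:I, P3:I | bus: BusRdX,Flush
[9] P2: store L2 := 19 | P0:I, P1:I, P2:M(19), P3:I | bus: BusUpgr
[10] P0: store L2 := 59 | P0:M(59), P1:I, P2:I, P3:I | bus: BusRdX,Flush
[11] P2: load  L2 | P0:O(59), P1:I, P2:S(59), P3:I | bus: BusRd
[12] P1: store L2 := 11 | P0:I, P1:M(11), P2:I, P3:I | bus: BusRdX,Flush
[13] P2: store L6 := 7 | P0:I, P1:I, P2:M(7), P3:I | bus: BusRdX
[14] P2: store L2 := 45 | P0:I, P1:I, P2:M(45), P3:I | bus: BusRdX,Flush
[15] P2: load  L5 | P0:I, P1:I, P2:E(0), P3:I | bus: BusRd
[16] P3: load  L2 | P0:I, P1:I, P2:O(45), P3:S(45) | bus: BusRd
[17] P1: store L4 := 50 | P0:I, P1:M(50), P2:I, P3:I | bus: BusRdX
[18] P2: load  L2 | P0:I, P1:I, P2:O(45), P3:S(45) | bus: none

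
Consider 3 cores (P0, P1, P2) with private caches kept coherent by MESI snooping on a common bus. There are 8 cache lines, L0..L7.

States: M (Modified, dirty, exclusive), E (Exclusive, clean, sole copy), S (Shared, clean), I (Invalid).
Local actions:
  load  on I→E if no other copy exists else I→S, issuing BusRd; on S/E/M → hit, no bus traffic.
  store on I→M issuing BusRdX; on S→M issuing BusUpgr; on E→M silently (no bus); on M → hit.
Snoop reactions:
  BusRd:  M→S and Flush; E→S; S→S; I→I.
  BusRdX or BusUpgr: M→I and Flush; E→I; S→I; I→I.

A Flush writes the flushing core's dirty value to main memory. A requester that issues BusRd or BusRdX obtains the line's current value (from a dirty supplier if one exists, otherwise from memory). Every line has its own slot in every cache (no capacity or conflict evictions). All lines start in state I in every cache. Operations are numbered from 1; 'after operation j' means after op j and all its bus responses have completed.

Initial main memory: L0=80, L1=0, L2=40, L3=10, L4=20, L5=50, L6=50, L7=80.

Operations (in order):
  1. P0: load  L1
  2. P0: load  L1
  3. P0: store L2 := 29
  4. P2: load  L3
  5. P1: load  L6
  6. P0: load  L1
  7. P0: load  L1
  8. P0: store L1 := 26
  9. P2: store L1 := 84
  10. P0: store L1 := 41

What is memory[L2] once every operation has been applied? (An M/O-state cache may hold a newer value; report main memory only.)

memory[L2] = 40

  op1 P0: load  L1 → E/I/I on L1; bus BusRd; mem=0
  op2 P0: load  L1 → E/I/I on L1; bus (none); mem=0
  op3 P0: store L2 := 29 → M/I/I on L2; bus BusRdX; mem=40
  op4 P2: load  L3 → I/I/E on L3; bus BusRd; mem=10
  op5 P1: load  L6 → I/E/I on L6; bus BusRd; mem=50
  op6 P0: load  L1 → E/I/I on L1; bus (none); mem=0
  op7 P0: load  L1 → E/I/I on L1; bus (none); mem=0
  op8 P0: store L1 := 26 → M/I/I on L1; bus (none); mem=0
  op9 P2: store L1 := 84 → I/I/M on L1; bus BusRdX Flush; mem=26
  op10 P0: store L1 := 41 → M/I/I on L1; bus BusRdX Flush; mem=84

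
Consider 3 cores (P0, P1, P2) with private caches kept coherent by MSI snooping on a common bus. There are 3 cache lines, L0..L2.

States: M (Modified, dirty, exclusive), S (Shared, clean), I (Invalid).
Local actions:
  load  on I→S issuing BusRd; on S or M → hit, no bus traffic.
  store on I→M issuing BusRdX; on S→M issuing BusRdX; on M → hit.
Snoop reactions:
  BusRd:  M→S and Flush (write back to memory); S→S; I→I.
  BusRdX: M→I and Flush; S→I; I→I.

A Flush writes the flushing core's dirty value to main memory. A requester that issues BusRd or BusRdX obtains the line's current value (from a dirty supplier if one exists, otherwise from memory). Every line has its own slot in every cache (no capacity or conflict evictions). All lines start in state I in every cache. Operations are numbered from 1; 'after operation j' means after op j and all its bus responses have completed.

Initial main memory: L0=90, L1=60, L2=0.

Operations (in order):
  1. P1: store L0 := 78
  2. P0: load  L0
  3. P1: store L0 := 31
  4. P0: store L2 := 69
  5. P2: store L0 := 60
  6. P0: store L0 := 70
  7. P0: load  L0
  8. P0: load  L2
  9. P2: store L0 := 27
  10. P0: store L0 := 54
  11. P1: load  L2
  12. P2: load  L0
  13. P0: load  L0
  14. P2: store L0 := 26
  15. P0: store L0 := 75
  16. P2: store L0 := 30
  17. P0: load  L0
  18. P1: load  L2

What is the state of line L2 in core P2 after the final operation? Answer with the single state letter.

state = I

step 1: P1: store L0 := 78  ⟶  IMI  (L0)  txn=BusRdX  M[L0]=90
step 2: P0: load  L0  ⟶  SSI  (L0)  txn=BusRd+Flush  M[L0]=78
step 3: P1: store L0 := 31  ⟶  IMI  (L0)  txn=BusRdX  M[L0]=78
step 4: P0: store L2 := 69  ⟶  MII  (L2)  txn=BusRdX  M[L2]=0
step 5: P2: store L0 := 60  ⟶  IIM  (L0)  txn=BusRdX+Flush  M[L0]=31
step 6: P0: store L0 := 70  ⟶  MII  (L0)  txn=BusRdX+Flush  M[L0]=60
step 7: P0: load  L0  ⟶  MII  (L0)  txn=∅  M[L0]=60
step 8: P0: load  L2  ⟶  MII  (L2)  txn=∅  M[L2]=0
step 9: P2: store L0 := 27  ⟶  IIM  (L0)  txn=BusRdX+Flush  M[L0]=70
step 10: P0: store L0 := 54  ⟶  MII  (L0)  txn=BusRdX+Flush  M[L0]=27
step 11: P1: load  L2  ⟶  SSI  (L2)  txn=BusRd+Flush  M[L2]=69
step 12: P2: load  L0  ⟶  SIS  (L0)  txn=BusRd+Flush  M[L0]=54
step 13: P0: load  L0  ⟶  SIS  (L0)  txn=∅  M[L0]=54
step 14: P2: store L0 := 26  ⟶  IIM  (L0)  txn=BusRdX  M[L0]=54
step 15: P0: store L0 := 75  ⟶  MII  (L0)  txn=BusRdX+Flush  M[L0]=26
step 16: P2: store L0 := 30  ⟶  IIM  (L0)  txn=BusRdX+Flush  M[L0]=75
step 17: P0: load  L0  ⟶  SIS  (L0)  txn=BusRd+Flush  M[L0]=30
step 18: P1: load  L2  ⟶  SSI  (L2)  txn=∅  M[L2]=69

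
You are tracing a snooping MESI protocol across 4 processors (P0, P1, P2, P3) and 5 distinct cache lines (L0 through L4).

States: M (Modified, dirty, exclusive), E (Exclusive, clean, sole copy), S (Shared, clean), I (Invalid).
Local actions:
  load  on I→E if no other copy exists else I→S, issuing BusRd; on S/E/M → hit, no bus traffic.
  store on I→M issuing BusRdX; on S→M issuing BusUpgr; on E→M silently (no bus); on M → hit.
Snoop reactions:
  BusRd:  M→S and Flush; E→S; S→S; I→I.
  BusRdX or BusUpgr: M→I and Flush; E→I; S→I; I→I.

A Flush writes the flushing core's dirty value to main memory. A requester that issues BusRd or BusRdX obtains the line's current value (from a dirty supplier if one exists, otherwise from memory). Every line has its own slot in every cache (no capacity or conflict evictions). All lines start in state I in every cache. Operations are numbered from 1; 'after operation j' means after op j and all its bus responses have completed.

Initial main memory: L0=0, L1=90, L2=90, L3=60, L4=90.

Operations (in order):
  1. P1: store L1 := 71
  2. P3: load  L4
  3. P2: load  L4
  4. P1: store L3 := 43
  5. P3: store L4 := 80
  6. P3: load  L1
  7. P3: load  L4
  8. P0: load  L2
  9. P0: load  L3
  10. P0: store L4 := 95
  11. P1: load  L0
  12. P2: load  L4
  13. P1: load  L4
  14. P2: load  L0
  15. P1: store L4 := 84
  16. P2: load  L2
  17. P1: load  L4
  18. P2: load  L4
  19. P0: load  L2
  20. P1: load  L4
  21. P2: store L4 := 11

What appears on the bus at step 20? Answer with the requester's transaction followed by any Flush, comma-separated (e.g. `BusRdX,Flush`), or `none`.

[1] P1: store L1 := 71 | P0:I, P1:M(71), P2:I, P3:I | bus: BusRdX
[2] P3: load  L4 | P0:I, P1:I, P2:I, P3:E(90) | bus: BusRd
[3] P2: load  L4 | P0:I, P1:I, P2:S(90), P3:S(90) | bus: BusRd
[4] P1: store L3 := 43 | P0:I, P1:M(43), P2:I, P3:I | bus: BusRdX
[5] P3: store L4 := 80 | P0:I, P1:I, P2:I, P3:M(80) | bus: BusUpgr
[6] P3: load  L1 | P0:I, P1:S(71), P2:I, P3:S(71) | bus: BusRd,Flush
[7] P3: load  L4 | P0:I, P1:I, P2:I, P3:M(80) | bus: none
[8] P0: load  L2 | P0:E(90), P1:I, P2:I, P3:I | bus: BusRd
[9] P0: load  L3 | P0:S(43), P1:S(43), P2:I, P3:I | bus: BusRd,Flush
[10] P0: store L4 := 95 | P0:M(95), P1:I, P2:I, P3:I | bus: BusRdX,Flush
[11] P1: load  L0 | P0:I, P1:E(0), P2:I, P3:I | bus: BusRd
[12] P2: load  L4 | P0:S(95), P1:I, P2:S(95), P3:I | bus: BusRd,Flush
[13] P1: load  L4 | P0:S(95), P1:S(95), P2:S(95), P3:I | bus: BusRd
[14] P2: load  L0 | P0:I, P1:S(0), P2:S(0), P3:I | bus: BusRd
[15] P1: store L4 := 84 | P0:I, P1:M(84), P2:I, P3:I | bus: BusUpgr
[16] P2: load  L2 | P0:S(90), P1:I, P2:S(90), P3:I | bus: BusRd
[17] P1: load  L4 | P0:I, P1:M(84), P2:I, P3:I | bus: none
[18] P2: load  L4 | P0:I, P1:S(84), P2:S(84), P3:I | bus: BusRd,Flush
[19] P0: load  L2 | P0:S(90), P1:I, P2:S(90), P3:I | bus: none
[20] P1: load  L4 | P0:I, P1:S(84), P2:S(84), P3:I | bus: none
[21] P2: store L4 := 11 | P0:I, P1:I, P2:M(11), P3:I | bus: BusUpgr

bus = none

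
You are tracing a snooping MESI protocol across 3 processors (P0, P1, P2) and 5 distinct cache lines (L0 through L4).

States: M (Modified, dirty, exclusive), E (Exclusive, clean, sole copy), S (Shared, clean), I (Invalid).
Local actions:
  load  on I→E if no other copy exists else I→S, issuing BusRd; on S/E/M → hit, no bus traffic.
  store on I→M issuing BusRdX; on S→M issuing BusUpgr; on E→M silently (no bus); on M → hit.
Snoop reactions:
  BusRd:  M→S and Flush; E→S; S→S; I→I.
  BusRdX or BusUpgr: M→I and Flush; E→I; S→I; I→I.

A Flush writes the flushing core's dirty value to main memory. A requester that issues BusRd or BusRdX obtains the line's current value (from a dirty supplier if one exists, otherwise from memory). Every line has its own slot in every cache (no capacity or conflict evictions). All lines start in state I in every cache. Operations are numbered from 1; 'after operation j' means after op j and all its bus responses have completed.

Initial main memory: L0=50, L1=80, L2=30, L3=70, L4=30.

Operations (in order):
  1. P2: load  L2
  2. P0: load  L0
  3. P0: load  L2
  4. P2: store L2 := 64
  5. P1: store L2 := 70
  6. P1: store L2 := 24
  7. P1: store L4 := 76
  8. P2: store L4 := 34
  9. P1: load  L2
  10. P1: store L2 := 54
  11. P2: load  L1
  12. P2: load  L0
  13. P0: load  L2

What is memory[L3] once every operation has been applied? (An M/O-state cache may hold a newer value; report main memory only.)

memory[L3] = 70

step 1: P2: load  L2  ⟶  IIE  (L2)  txn=BusRd  M[L2]=30
step 2: P0: load  L0  ⟶  EII  (L0)  txn=BusRd  M[L0]=50
step 3: P0: load  L2  ⟶  SIS  (L2)  txn=BusRd  M[L2]=30
step 4: P2: store L2 := 64  ⟶  IIM  (L2)  txn=BusUpgr  M[L2]=30
step 5: P1: store L2 := 70  ⟶  IMI  (L2)  txn=BusRdX+Flush  M[L2]=64
step 6: P1: store L2 := 24  ⟶  IMI  (L2)  txn=∅  M[L2]=64
step 7: P1: store L4 := 76  ⟶  IMI  (L4)  txn=BusRdX  M[L4]=30
step 8: P2: store L4 := 34  ⟶  IIM  (L4)  txn=BusRdX+Flush  M[L4]=76
step 9: P1: load  L2  ⟶  IMI  (L2)  txn=∅  M[L2]=64
step 10: P1: store L2 := 54  ⟶  IMI  (L2)  txn=∅  M[L2]=64
step 11: P2: load  L1  ⟶  IIE  (L1)  txn=BusRd  M[L1]=80
step 12: P2: load  L0  ⟶  SIS  (L0)  txn=BusRd  M[L0]=50
step 13: P0: load  L2  ⟶  SSI  (L2)  txn=BusRd+Flush  M[L2]=54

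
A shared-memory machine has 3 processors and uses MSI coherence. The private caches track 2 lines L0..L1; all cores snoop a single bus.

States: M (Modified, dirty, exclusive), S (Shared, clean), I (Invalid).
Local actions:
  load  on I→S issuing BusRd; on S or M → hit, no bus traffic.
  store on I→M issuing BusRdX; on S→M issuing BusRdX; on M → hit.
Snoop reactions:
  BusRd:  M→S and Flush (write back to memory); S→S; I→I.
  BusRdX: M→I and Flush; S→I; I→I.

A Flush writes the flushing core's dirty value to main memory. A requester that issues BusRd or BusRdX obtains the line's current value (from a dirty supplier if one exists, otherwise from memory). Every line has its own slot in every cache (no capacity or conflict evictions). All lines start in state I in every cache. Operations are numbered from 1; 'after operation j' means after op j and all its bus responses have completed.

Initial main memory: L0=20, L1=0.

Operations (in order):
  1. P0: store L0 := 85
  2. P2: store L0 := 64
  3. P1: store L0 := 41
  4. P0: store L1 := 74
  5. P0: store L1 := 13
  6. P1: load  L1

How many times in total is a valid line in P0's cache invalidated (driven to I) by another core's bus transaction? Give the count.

[1] P0: store L0 := 85 | P0:M(85), P1:I, P2:I | bus: BusRdX
[2] P2: store L0 := 64 | P0:I, P1:I, P2:M(64) | bus: BusRdX,Flush
[3] P1: store L0 := 41 | P0:I, P1:M(41), P2:I | bus: BusRdX,Flush
[4] P0: store L1 := 74 | P0:M(74), P1:I, P2:I | bus: BusRdX
[5] P0: store L1 := 13 | P0:M(13), P1:I, P2:I | bus: none
[6] P1: load  L1 | P0:S(13), P1:S(13), P2:I | bus: BusRd,Flush

invalidations = 1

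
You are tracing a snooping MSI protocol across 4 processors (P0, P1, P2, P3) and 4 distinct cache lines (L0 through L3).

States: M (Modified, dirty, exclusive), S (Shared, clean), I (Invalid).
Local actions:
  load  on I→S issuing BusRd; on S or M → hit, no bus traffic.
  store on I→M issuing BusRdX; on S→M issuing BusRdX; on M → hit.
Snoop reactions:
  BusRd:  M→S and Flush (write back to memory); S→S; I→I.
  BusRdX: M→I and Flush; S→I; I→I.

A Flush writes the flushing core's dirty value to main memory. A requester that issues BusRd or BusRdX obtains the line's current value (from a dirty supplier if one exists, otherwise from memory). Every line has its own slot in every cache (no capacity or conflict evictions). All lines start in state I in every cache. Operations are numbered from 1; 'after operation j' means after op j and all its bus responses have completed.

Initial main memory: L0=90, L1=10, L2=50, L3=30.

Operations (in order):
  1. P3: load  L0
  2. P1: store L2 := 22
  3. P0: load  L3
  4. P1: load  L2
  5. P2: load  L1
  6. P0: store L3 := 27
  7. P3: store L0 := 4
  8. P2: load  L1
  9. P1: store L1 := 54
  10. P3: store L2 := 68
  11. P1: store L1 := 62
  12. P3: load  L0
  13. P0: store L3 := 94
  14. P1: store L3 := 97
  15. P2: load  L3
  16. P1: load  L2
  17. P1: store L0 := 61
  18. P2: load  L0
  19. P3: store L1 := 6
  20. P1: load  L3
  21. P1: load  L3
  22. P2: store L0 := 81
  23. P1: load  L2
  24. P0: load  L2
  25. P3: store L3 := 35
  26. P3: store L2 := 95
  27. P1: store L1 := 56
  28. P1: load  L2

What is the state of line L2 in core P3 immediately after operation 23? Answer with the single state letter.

1. P3: load  L0  bus=[BusRd]  L0: P0=I P1=I P2=I P3=S  mem[L0]=90
2. P1: store L2 := 22  bus=[BusRdX]  L2: P0=I P1=M P2=I P3=I  mem[L2]=50
3. P0: load  L3  bus=[BusRd]  L3: P0=S P1=I P2=I P3=I  mem[L3]=30
4. P1: load  L2  bus=[-]  L2: P0=I P1=M P2=I P3=I  mem[L2]=50
5. P2: load  L1  bus=[BusRd]  L1: P0=I P1=I P2=S P3=I  mem[L1]=10
6. P0: store L3 := 27  bus=[BusRdX]  L3: P0=M P1=I P2=I P3=I  mem[L3]=30
7. P3: store L0 := 4  bus=[BusRdX]  L0: P0=I P1=I P2=I P3=M  mem[L0]=90
8. P2: load  L1  bus=[-]  L1: P0=I P1=I P2=S P3=I  mem[L1]=10
9. P1: store L1 := 54  bus=[BusRdX]  L1: P0=I P1=M P2=I P3=I  mem[L1]=10
10. P3: store L2 := 68  bus=[BusRdX,Flush]  L2: P0=I P1=I P2=I P3=M  mem[L2]=22
11. P1: store L1 := 62  bus=[-]  L1: P0=I P1=M P2=I P3=I  mem[L1]=10
12. P3: load  L0  bus=[-]  L0: P0=I P1=I P2=I P3=M  mem[L0]=90
13. P0: store L3 := 94  bus=[-]  L3: P0=M P1=I P2=I P3=I  mem[L3]=30
14. P1: store L3 := 97  bus=[BusRdX,Flush]  L3: P0=I P1=M P2=I P3=I  mem[L3]=94
15. P2: load  L3  bus=[BusRd,Flush]  L3: P0=I P1=S P2=S P3=I  mem[L3]=97
16. P1: load  L2  bus=[BusRd,Flush]  L2: P0=I P1=S P2=I P3=S  mem[L2]=68
17. P1: store L0 := 61  bus=[BusRdX,Flush]  L0: P0=I P1=M P2=I P3=I  mem[L0]=4
18. P2: load  L0  bus=[BusRd,Flush]  L0: P0=I P1=S P2=S P3=I  mem[L0]=61
19. P3: store L1 := 6  bus=[BusRdX,Flush]  L1: P0=I P1=I P2=I P3=M  mem[L1]=62
20. P1: load  L3  bus=[-]  L3: P0=I P1=S P2=S P3=I  mem[L3]=97
21. P1: load  L3  bus=[-]  L3: P0=I P1=S P2=S P3=I  mem[L3]=97
22. P2: store L0 := 81  bus=[BusRdX]  L0: P0=I P1=I P2=M P3=I  mem[L0]=61
23. P1: load  L2  bus=[-]  L2: P0=I P1=S P2=I P3=S  mem[L2]=68
24. P0: load  L2  bus=[BusRd]  L2: P0=S P1=S P2=I P3=S  mem[L2]=68
25. P3: store L3 := 35  bus=[BusRdX]  L3: P0=I P1=I P2=I P3=M  mem[L3]=97
26. P3: store L2 := 95  bus=[BusRdX]  L2: P0=I P1=I P2=I P3=M  mem[L2]=68
27. P1: store L1 := 56  bus=[BusRdX,Flush]  L1: P0=I P1=M P2=I P3=I  mem[L1]=6
28. P1: load  L2  bus=[BusRd,Flush]  L2: P0=I P1=S P2=I P3=S  mem[L2]=95

state = S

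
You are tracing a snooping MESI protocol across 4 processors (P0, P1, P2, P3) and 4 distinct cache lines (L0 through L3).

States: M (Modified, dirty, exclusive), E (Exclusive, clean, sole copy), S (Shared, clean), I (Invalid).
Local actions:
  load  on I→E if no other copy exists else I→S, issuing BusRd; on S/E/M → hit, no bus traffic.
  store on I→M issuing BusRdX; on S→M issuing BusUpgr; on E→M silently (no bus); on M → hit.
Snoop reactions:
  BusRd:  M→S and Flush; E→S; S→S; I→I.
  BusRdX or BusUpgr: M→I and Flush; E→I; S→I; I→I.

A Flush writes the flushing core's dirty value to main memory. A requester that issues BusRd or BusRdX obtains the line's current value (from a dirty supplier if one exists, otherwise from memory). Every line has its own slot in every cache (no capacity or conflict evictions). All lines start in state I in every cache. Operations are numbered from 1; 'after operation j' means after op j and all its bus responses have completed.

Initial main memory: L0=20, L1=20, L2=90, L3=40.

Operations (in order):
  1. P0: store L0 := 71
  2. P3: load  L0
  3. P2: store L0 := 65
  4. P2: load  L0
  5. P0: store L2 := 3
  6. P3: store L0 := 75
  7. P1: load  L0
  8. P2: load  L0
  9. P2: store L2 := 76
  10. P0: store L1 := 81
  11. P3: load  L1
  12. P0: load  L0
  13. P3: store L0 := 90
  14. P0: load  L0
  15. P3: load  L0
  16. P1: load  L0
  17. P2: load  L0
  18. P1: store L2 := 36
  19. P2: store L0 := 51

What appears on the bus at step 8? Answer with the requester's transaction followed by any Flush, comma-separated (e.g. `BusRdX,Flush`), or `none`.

bus = BusRd

[1] P0: store L0 := 71 | P0:M(71), P1:I, P2:I, P3:I | bus: BusRdX
[2] P3: load  L0 | P0:S(71), P1:I, P2:I, P3:S(71) | bus: BusRd,Flush
[3] P2: store L0 := 65 | P0:I, P1:I, P2:M(65), P3:I | bus: BusRdX
[4] P2: load  L0 | P0:I, P1:I, P2:M(65), P3:I | bus: none
[5] P0: store L2 := 3 | P0:M(3), P1:I, P2:I, P3:I | bus: BusRdX
[6] P3: store L0 := 75 | P0:I, P1:I, P2:I, P3:M(75) | bus: BusRdX,Flush
[7] P1: load  L0 | P0:I, P1:S(75), P2:I, P3:S(75) | bus: BusRd,Flush
[8] P2: load  L0 | P0:I, P1:S(75), P2:S(75), P3:S(75) | bus: BusRd
[9] P2: store L2 := 76 | P0:I, P1:I, P2:M(76), P3:I | bus: BusRdX,Flush
[10] P0: store L1 := 81 | P0:M(81), P1:I, P2:I, P3:I | bus: BusRdX
[11] P3: load  L1 | P0:S(81), P1:I, P2:I, P3:S(81) | bus: BusRd,Flush
[12] P0: load  L0 | P0:S(75), P1:S(75), P2:S(75), P3:S(75) | bus: BusRd
[13] P3: store L0 := 90 | P0:I, P1:I, P2:I, P3:M(90) | bus: BusUpgr
[14] P0: load  L0 | P0:S(90), P1:I, P2:I, P3:S(90) | bus: BusRd,Flush
[15] P3: load  L0 | P0:S(90), P1:I, P2:I, P3:S(90) | bus: none
[16] P1: load  L0 | P0:S(90), P1:S(90), P2:I, P3:S(90) | bus: BusRd
[17] P2: load  L0 | P0:S(90), P1:S(90), P2:S(90), P3:S(90) | bus: BusRd
[18] P1: store L2 := 36 | P0:I, P1:M(36), P2:I, P3:I | bus: BusRdX,Flush
[19] P2: store L0 := 51 | P0:I, P1:I, P2:M(51), P3:I | bus: BusUpgr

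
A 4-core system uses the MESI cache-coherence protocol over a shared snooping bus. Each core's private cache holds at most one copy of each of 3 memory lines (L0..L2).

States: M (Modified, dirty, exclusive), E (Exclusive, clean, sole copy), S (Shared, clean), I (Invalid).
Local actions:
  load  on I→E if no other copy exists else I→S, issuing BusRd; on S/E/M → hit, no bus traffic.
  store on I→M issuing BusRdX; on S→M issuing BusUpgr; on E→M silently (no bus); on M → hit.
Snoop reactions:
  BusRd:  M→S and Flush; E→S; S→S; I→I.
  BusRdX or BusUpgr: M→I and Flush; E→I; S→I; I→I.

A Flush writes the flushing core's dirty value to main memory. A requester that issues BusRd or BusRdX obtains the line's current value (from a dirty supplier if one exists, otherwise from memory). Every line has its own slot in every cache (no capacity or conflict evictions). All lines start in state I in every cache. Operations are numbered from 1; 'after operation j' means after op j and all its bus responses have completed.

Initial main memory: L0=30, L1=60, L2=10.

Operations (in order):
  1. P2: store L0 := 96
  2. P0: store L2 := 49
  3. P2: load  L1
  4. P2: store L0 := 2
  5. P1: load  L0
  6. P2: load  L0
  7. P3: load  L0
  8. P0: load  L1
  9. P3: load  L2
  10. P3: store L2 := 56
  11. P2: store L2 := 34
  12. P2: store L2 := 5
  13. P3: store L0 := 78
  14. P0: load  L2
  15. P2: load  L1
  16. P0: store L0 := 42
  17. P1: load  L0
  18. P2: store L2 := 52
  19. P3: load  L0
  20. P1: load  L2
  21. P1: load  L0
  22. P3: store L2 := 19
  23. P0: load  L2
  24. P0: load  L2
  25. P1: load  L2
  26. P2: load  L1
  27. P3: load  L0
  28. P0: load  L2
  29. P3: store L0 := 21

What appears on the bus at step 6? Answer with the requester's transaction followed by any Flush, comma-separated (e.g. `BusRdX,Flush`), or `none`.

step 1: P2: store L0 := 96  ⟶  IIMI  (L0)  txn=BusRdX  M[L0]=30
step 2: P0: store L2 := 49  ⟶  MIII  (L2)  txn=BusRdX  M[L2]=10
step 3: P2: load  L1  ⟶  IIEI  (L1)  txn=BusRd  M[L1]=60
step 4: P2: store L0 := 2  ⟶  IIMI  (L0)  txn=∅  M[L0]=30
step 5: P1: load  L0  ⟶  ISSI  (L0)  txn=BusRd+Flush  M[L0]=2
step 6: P2: load  L0  ⟶  ISSI  (L0)  txn=∅  M[L0]=2
step 7: P3: load  L0  ⟶  ISSS  (L0)  txn=BusRd  M[L0]=2
step 8: P0: load  L1  ⟶  SISI  (L1)  txn=BusRd  M[L1]=60
step 9: P3: load  L2  ⟶  SIIS  (L2)  txn=BusRd+Flush  M[L2]=49
step 10: P3: store L2 := 56  ⟶  IIIM  (L2)  txn=BusUpgr  M[L2]=49
step 11: P2: store L2 := 34  ⟶  IIMI  (L2)  txn=BusRdX+Flush  M[L2]=56
step 12: P2: store L2 := 5  ⟶  IIMI  (L2)  txn=∅  M[L2]=56
step 13: P3: store L0 := 78  ⟶  IIIM  (L0)  txn=BusUpgr  M[L0]=2
step 14: P0: load  L2  ⟶  SISI  (L2)  txn=BusRd+Flush  M[L2]=5
step 15: P2: load  L1  ⟶  SISI  (L1)  txn=∅  M[L1]=60
step 16: P0: store L0 := 42  ⟶  MIII  (L0)  txn=BusRdX+Flush  M[L0]=78
step 17: P1: load  L0  ⟶  SSII  (L0)  txn=BusRd+Flush  M[L0]=42
step 18: P2: store L2 := 52  ⟶  IIMI  (L2)  txn=BusUpgr  M[L2]=5
step 19: P3: load  L0  ⟶  SSIS  (L0)  txn=BusRd  M[L0]=42
step 20: P1: load  L2  ⟶  ISSI  (L2)  txn=BusRd+Flush  M[L2]=52
step 21: P1: load  L0  ⟶  SSIS  (L0)  txn=∅  M[L0]=42
step 22: P3: store L2 := 19  ⟶  IIIM  (L2)  txn=BusRdX  M[L2]=52
step 23: P0: load  L2  ⟶  SIIS  (L2)  txn=BusRd+Flush  M[L2]=19
step 24: P0: load  L2  ⟶  SIIS  (L2)  txn=∅  M[L2]=19
step 25: P1: load  L2  ⟶  SSIS  (L2)  txn=BusRd  M[L2]=19
step 26: P2: load  L1  ⟶  SISI  (L1)  txn=∅  M[L1]=60
step 27: P3: load  L0  ⟶  SSIS  (L0)  txn=∅  M[L0]=42
step 28: P0: load  L2  ⟶  SSIS  (L2)  txn=∅  M[L2]=19
step 29: P3: store L0 := 21  ⟶  IIIM  (L0)  txn=BusUpgr  M[L0]=42

bus = none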